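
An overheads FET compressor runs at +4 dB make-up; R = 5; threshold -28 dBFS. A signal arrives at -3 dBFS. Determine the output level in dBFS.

The input is 25 dB above the -28 dBFS threshold.
At 5:1 the overshoot is divided by 5, leaving 5 dB above threshold.
So the level is -28 + 5 = -23 dBFS; make-up adds 4 dB, giving -19 dBFS.

-19 dBFS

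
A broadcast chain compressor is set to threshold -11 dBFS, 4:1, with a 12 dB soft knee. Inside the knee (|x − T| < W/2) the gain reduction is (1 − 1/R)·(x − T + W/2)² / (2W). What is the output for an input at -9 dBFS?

x − T + W/2 = -9 − (-11) + 6 = 8.
GR = (1 − 1/4) × 8² / 24 = 0.75 × 64 / 24 = 2 dB.
Output = -9 − 2 = -11 dBFS.

-11 dBFS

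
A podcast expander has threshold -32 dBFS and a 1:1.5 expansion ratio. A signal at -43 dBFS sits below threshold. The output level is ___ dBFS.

Below threshold, a 1:1.5 expander applies gain = (1.5−1)×(T − x) of attenuation.
(1.5−1) × 11 = 5.5 dB, so output = -43 − 5.5 = -48.5 dBFS.

-48.5 dBFS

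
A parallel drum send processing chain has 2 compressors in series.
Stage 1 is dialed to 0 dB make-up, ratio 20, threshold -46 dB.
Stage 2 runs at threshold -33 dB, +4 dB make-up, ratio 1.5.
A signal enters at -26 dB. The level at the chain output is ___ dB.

Stage 1: -26 dB is 20 dB over -46 dB; at 20:1 that becomes 1 dB over, giving -45 dB.
Stage 2: -45 dB ≤ -33 dB, so stage 2 doesn't engage; make-up brings it to -41 dB.

-41 dB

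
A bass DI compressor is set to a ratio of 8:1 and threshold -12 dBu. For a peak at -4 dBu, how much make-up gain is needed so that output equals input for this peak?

The peak compresses to -12 + 8/8 = -11 dBu.
To reach -4 dBu requires -4 − (-11) = 7 dB of make-up.

7 dB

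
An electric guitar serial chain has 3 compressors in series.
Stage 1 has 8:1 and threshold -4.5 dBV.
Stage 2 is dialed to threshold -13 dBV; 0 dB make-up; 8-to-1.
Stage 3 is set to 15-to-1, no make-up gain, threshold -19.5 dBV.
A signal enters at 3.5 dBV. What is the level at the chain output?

Stage 1: 8 dB above -4.5 dBV, reduced 8:1 to 1 dB above → -3.5 dBV.
Stage 2: overshoot 9.5 dB → 9.5/8 = 1.1875 dB → -11.8125 dBV.
Stage 3: overshoot 7.6875 dB → 7.6875/15 = 0.5125 dB → -18.9875 dBV.

-18.9875 dBV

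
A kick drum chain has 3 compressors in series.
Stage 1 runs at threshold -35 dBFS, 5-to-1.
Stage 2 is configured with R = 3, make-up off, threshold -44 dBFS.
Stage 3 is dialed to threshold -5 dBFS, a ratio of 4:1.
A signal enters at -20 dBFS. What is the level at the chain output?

-40 dBFS

Stage 1: overshoot 15 dB → 15/5 = 3 dB → -32 dBFS.
Stage 2: -32 dBFS is 12 dB over -44 dBFS; at 3:1 that becomes 4 dB over, giving -40 dBFS.
Stage 3: -40 dBFS is at or below the -5 dBFS threshold — no compression; output -40 dBFS.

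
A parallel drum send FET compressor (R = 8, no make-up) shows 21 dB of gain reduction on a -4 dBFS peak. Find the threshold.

-28 dBFS

Gain reduction = -4 − (-25) = 21 dB; output overshoot = GR / (R − 1) = 21 / 7 = 3 dB.
Threshold = output − output overshoot = -25 − 3 = -28 dBFS.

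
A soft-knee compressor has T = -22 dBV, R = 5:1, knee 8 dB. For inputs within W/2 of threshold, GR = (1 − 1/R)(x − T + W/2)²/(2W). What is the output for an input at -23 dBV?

x − T + W/2 = -23 − (-22) + 4 = 3.
GR = (1 − 1/5) × 3² / 16 = 0.8 × 9 / 16 = 0.45 dB.
Output = -23 − 0.45 = -23.45 dBV.

-23.45 dBV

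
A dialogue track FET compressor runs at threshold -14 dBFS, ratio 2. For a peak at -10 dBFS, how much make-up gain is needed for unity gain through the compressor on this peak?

2 dB

The peak compresses to -14 + 4/2 = -12 dBFS.
To reach -10 dBFS requires -10 − (-12) = 2 dB of make-up.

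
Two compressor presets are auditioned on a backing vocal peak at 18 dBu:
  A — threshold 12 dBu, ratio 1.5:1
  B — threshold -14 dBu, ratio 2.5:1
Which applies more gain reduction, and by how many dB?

A: overshoot 6 dB → output overshoot 4 dB → GR 2 dB.
B: overshoot 32 dB → output overshoot 12.8 dB → GR 19.2 dB.
B applies 17.2 dB more gain reduction.

B, by 17.2 dB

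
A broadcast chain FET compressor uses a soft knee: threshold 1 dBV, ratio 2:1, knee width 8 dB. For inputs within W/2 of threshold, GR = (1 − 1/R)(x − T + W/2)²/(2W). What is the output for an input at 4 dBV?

2.46875 dBV

x − T + W/2 = 4 − 1 + 4 = 7.
GR = (1 − 1/2) × 7² / 16 = 0.5 × 49 / 16 = 1.53125 dB.
Output = 4 − 1.53125 = 2.46875 dBV.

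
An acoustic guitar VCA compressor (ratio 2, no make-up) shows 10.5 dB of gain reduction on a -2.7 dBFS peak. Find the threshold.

Input is 21 dB above T (since output overshoot × R = input overshoot: (-13.2 − T)·2 = -2.7 − T gives T = -23.7 dBFS).
Check: -23.7 + (-2.7 − (-23.7))/2 = -23.7 + 10.5 = -13.2 dBFS. ✓

-23.7 dBFS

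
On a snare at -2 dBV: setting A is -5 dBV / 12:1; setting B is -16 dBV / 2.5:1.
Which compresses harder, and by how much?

A: 3 dB over, compressed to 0.25 dB over, so 2.75 dB of GR.
B: 14 dB over, compressed to 5.6 dB over, so 8.4 dB of GR.
Difference: 5.65 dB in favour of B.

B, by 5.65 dB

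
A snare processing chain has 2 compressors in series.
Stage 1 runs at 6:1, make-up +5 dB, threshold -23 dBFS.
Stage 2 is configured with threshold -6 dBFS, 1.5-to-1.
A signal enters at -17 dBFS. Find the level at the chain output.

-17 dBFS

Stage 1: overshoot 6 dB → 6/6 = 1 dB → -22 dBFS; +5 dB make-up → -17 dBFS.
Stage 2: -17 dBFS ≤ -6 dBFS, so stage 2 doesn't engage; output -17 dBFS.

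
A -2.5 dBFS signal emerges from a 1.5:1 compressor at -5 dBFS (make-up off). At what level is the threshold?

-10 dBFS

Gain reduction = -2.5 − (-5) = 2.5 dB; output overshoot = GR / (R − 1) = 2.5 / 0.5 = 5 dB.
Threshold = output − output overshoot = -5 − 5 = -10 dBFS.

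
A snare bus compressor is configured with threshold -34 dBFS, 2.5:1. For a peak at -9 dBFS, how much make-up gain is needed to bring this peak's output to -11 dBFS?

Without make-up, output = threshold + overshoot/2.5 = -34 + 10 = -24 dBFS.
Gap to target: 13 dB.

13 dB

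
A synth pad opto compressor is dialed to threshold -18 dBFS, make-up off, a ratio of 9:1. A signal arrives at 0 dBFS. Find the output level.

Overshoot: 0 − (-18) = 18 dB.
9:1 compression reduces that to 18/9 = 2 dB over.
Output = -18 + 2 = -16 dBFS.

-16 dBFS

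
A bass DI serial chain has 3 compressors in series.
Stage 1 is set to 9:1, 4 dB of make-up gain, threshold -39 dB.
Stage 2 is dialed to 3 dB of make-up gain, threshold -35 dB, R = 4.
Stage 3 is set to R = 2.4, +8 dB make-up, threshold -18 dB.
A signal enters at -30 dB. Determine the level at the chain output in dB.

Stage 1: overshoot 9 dB → 9/9 = 1 dB → -38 dB; +4 dB make-up → -34 dB.
Stage 2: 1 dB above -35 dB, reduced 4:1 to 0.25 dB above → -34.75 dB; +3 dB make-up → -31.75 dB.
Stage 3: below threshold (-31.75 ≤ -18); passes unchanged; make-up brings it to -23.75 dB.

-23.75 dB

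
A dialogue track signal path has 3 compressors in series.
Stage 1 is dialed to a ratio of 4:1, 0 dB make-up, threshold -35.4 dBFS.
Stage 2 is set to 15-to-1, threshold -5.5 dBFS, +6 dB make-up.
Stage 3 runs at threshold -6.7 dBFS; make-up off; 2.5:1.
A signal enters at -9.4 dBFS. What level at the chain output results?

-22.9 dBFS

Stage 1: -9.4 dBFS is 26 dB over -35.4 dBFS; at 4:1 that becomes 6.5 dB over, giving -28.9 dBFS.
Stage 2: -28.9 dBFS ≤ -5.5 dBFS, so stage 2 doesn't engage; make-up brings it to -22.9 dBFS.
Stage 3: -22.9 dBFS ≤ -6.7 dBFS, so stage 3 doesn't engage; output -22.9 dBFS.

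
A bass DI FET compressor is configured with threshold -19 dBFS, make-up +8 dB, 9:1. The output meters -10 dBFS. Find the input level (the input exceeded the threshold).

-10 dBFS

Before make-up, the level was -10 − 8 = -18 dBFS.
The compressed level sits -18 − (-19) = 1 dB over threshold.
Undo the ratio: input overshoot = 1 × 9 = 9 dB, giving input = -10 dBFS.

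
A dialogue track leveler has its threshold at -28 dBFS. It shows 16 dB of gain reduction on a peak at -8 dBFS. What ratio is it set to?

5:1

Input overshoot = -8 − (-28) = 20 dB.
Output overshoot = 20 − 16 = 4 dB.
Ratio = input overshoot / output overshoot = 20 / 4 = 5.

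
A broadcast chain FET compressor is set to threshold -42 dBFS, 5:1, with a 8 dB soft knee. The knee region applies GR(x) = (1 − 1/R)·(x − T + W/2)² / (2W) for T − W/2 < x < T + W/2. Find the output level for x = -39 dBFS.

x − T + W/2 = -39 − (-42) + 4 = 7.
GR = (1 − 1/5) × 7² / 16 = 0.8 × 49 / 16 = 2.45 dB.
Output = -39 − 2.45 = -41.45 dBFS.

-41.45 dBFS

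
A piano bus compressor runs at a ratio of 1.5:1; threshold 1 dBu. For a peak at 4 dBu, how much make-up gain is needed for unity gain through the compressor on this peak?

The peak compresses to 1 + 3/1.5 = 3 dBu.
To reach 4 dBu requires 4 − 3 = 1 dB of make-up.

1 dB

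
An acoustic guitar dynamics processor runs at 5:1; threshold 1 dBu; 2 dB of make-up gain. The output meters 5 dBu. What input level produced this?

Stripping the +2 dB make-up gives 3 dBu at the gain stage.
That's 2 dB above the 1 dBu threshold.
Undo the ratio: input overshoot = 2 × 5 = 10 dB, giving input = 11 dBu.

11 dBu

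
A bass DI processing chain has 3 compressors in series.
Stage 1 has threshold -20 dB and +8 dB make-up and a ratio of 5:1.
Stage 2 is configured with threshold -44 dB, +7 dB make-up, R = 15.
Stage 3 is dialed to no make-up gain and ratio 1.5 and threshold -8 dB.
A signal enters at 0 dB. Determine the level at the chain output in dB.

Stage 1: 0 dB is 20 dB over -20 dB; at 5:1 that becomes 4 dB over, giving -16 dB; +8 dB make-up → -8 dB.
Stage 2: 36 dB above -44 dB, reduced 15:1 to 2.4 dB above → -41.6 dB; +7 dB make-up → -34.6 dB.
Stage 3: -34.6 dB ≤ -8 dB, so stage 3 doesn't engage; output -34.6 dB.

-34.6 dB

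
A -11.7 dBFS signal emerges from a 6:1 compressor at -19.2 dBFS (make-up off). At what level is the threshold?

-20.7 dBFS

Input is 9 dB above T (since output overshoot × R = input overshoot: (-19.2 − T)·6 = -11.7 − T gives T = -20.7 dBFS).
Check: -20.7 + (-11.7 − (-20.7))/6 = -20.7 + 1.5 = -19.2 dBFS. ✓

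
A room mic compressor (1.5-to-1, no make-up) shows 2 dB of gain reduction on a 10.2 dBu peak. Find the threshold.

4.2 dBu

Gain reduction = 10.2 − 8.2 = 2 dB; output overshoot = GR / (R − 1) = 2 / 0.5 = 4 dB.
Threshold = output − output overshoot = 8.2 − 4 = 4.2 dBu.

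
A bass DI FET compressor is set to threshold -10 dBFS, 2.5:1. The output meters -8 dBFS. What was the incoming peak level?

-5 dBFS

Post-compression overshoot = -8 − (-10) = 2 dB.
Undo the ratio: input overshoot = 2 × 2.5 = 5 dB, giving input = -5 dBFS.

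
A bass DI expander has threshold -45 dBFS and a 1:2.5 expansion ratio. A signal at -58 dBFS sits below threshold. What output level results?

Below threshold, a 1:2.5 expander applies gain = (2.5−1)×(T − x) of attenuation.
(2.5−1) × 13 = 19.5 dB, so output = -58 − 19.5 = -77.5 dBFS.

-77.5 dBFS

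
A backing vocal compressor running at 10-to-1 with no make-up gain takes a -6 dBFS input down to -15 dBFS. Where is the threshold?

Gain reduction = -6 − (-15) = 9 dB; output overshoot = GR / (R − 1) = 9 / 9 = 1 dB.
Threshold = output − output overshoot = -15 − 1 = -16 dBFS.

-16 dBFS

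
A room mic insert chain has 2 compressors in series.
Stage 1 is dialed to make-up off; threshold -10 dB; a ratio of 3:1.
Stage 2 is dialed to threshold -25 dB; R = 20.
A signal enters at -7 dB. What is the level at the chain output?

Stage 1: 3 dB above -10 dB, reduced 3:1 to 1 dB above → -9 dB.
Stage 2: -9 dB is 16 dB over -25 dB; at 20:1 that becomes 0.8 dB over, giving -24.2 dB.

-24.2 dB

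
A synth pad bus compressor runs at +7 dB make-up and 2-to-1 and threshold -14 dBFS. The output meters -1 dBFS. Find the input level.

-2 dBFS

Remove make-up: -1 − 7 = -8 dBFS.
The compressed level sits -8 − (-14) = 6 dB over threshold.
Input overshoot = R × output overshoot = 12 dB → input = -14 + 12 = -2 dBFS.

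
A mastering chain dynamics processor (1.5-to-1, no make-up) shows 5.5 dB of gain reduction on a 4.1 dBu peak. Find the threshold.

Input is 16.5 dB above T (since output overshoot × R = input overshoot: (-1.4 − T)·1.5 = 4.1 − T gives T = -12.4 dBu).
Check: -12.4 + (4.1 − (-12.4))/1.5 = -12.4 + 11 = -1.4 dBu. ✓

-12.4 dBu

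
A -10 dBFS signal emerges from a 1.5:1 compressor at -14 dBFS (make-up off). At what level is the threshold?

Gain reduction = -10 − (-14) = 4 dB; output overshoot = GR / (R − 1) = 4 / 0.5 = 8 dB.
Threshold = output − output overshoot = -14 − 8 = -22 dBFS.

-22 dBFS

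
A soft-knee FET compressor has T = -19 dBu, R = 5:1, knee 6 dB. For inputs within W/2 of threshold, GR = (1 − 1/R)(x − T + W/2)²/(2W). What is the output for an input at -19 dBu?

x − T + W/2 = -19 − (-19) + 3 = 3.
GR = (1 − 1/5) × 3² / 12 = 0.8 × 9 / 12 = 0.6 dB.
Output = -19 − 0.6 = -19.6 dBu.

-19.6 dBu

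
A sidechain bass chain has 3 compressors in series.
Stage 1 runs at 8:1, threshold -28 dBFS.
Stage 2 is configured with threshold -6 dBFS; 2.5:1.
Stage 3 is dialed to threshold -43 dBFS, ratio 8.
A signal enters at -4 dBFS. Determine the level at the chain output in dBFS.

-40.75 dBFS

Stage 1: -4 dBFS is 24 dB over -28 dBFS; at 8:1 that becomes 3 dB over, giving -25 dBFS.
Stage 2: below threshold (-25 ≤ -6); passes unchanged; output -25 dBFS.
Stage 3: overshoot 18 dB → 18/8 = 2.25 dB → -40.75 dBFS.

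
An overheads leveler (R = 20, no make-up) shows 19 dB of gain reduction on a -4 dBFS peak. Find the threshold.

Input is 20 dB above T (since output overshoot × R = input overshoot: (-23 − T)·20 = -4 − T gives T = -24 dBFS).
Check: -24 + (-4 − (-24))/20 = -24 + 1 = -23 dBFS. ✓

-24 dBFS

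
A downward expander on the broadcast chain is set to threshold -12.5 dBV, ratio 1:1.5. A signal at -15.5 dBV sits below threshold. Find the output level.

-17 dBV

Undershoot = (-12.5) − (-15.5) = 3 dB.
At 1:1.5, that expands to 4.5 dB under threshold.
Output = -12.5 − 4.5 = -17 dBV.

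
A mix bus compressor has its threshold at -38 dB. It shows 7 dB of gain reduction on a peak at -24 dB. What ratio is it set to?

Input overshoot = -24 − (-38) = 14 dB.
Output overshoot = 14 − 7 = 7 dB.
Ratio = input overshoot / output overshoot = 14 / 7 = 2.

2:1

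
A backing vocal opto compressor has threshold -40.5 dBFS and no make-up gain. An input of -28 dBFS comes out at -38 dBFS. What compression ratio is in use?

Input overshoot = -28 − (-40.5) = 12.5 dB; output overshoot = -38 − (-40.5) = 2.5 dB.
Ratio = 12.5 / 2.5 = 5.

5:1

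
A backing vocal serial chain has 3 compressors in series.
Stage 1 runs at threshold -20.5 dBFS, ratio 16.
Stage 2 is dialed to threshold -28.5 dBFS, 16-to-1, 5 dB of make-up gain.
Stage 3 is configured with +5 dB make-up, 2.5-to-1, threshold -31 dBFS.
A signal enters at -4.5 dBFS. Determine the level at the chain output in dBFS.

Stage 1: overshoot 16 dB → 16/16 = 1 dB → -19.5 dBFS.
Stage 2: -19.5 dBFS is 9 dB over -28.5 dBFS; at 16:1 that becomes 0.5625 dB over, giving -27.9375 dBFS; +5 dB make-up → -22.9375 dBFS.
Stage 3: 8.0625 dB above -31 dBFS, reduced 2.5:1 to 3.225 dB above → -27.775 dBFS; +5 dB make-up → -22.775 dBFS.

-22.775 dBFS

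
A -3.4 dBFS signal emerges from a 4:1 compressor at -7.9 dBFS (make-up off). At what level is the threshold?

-9.4 dBFS

Let T be the threshold. Output overshoot = (input overshoot)/R, so -7.9 − T = (-3.4 − T)/4.
4·(-7.9 − T) = -3.4 − T → 3·T = -31.6 − (-3.4) = -28.2.
T = -28.2/3 = -9.4 dBFS.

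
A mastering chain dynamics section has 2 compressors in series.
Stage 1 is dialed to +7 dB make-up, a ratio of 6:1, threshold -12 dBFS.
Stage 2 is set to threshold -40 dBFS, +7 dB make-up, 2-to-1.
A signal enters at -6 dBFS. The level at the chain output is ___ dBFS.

-15 dBFS

Stage 1: 6 dB above -12 dBFS, reduced 6:1 to 1 dB above → -11 dBFS; +7 dB make-up → -4 dBFS.
Stage 2: 36 dB above -40 dBFS, reduced 2:1 to 18 dB above → -22 dBFS; +7 dB make-up → -15 dBFS.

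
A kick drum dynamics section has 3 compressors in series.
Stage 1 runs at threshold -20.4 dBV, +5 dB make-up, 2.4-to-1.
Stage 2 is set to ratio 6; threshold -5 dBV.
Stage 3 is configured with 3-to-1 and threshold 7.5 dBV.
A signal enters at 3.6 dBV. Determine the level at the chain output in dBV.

Stage 1: 24 dB above -20.4 dBV, reduced 2.4:1 to 10 dB above → -10.4 dBV; +5 dB make-up → -5.4 dBV.
Stage 2: -5.4 dBV ≤ -5 dBV, so stage 2 doesn't engage; output -5.4 dBV.
Stage 3: below threshold (-5.4 ≤ 7.5); passes unchanged; output -5.4 dBV.

-5.4 dBV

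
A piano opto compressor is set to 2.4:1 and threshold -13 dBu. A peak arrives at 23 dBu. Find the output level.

23 dBu sits 36 dB over threshold.
2.4:1 compression reduces that to 36/2.4 = 15 dB over.
Output = -13 + 15 = 2 dBu.

2 dBu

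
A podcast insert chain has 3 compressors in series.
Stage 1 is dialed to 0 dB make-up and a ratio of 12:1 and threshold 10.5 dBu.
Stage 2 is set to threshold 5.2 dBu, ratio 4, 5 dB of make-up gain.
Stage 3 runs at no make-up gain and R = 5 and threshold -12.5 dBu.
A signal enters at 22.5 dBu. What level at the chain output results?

-7.645 dBu

Stage 1: 22.5 dBu is 12 dB over 10.5 dBu; at 12:1 that becomes 1 dB over, giving 11.5 dBu.
Stage 2: overshoot 6.3 dB → 6.3/4 = 1.575 dB → 6.775 dBu; +5 dB make-up → 11.775 dBu.
Stage 3: overshoot 24.275 dB → 24.275/5 = 4.855 dB → -7.645 dBu.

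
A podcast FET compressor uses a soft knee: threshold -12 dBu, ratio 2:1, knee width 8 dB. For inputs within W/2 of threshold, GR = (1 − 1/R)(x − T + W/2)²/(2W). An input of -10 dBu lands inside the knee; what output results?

x − T + W/2 = -10 − (-12) + 4 = 6.
GR = (1 − 1/2) × 6² / 16 = 0.5 × 36 / 16 = 1.125 dB.
Output = -10 − 1.125 = -11.125 dBu.

-11.125 dBu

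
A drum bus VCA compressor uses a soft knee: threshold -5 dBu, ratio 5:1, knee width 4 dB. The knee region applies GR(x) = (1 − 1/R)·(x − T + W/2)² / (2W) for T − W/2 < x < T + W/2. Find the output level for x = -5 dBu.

-5.4 dBu

x − T + W/2 = -5 − (-5) + 2 = 2.
GR = (1 − 1/5) × 2² / 8 = 0.8 × 4 / 8 = 0.4 dB.
Output = -5 − 0.4 = -5.4 dBu.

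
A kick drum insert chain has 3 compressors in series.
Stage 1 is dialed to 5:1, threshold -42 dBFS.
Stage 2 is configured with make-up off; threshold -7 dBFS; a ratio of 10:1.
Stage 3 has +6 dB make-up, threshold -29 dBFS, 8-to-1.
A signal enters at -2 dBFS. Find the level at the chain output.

Stage 1: 40 dB above -42 dBFS, reduced 5:1 to 8 dB above → -34 dBFS.
Stage 2: -34 dBFS is at or below the -7 dBFS threshold — no compression; output -34 dBFS.
Stage 3: -34 dBFS ≤ -29 dBFS, so stage 3 doesn't engage; make-up brings it to -28 dBFS.

-28 dBFS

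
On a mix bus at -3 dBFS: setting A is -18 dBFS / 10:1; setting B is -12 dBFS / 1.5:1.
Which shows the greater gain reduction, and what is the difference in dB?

A: 15 dB over, compressed to 1.5 dB over, so 13.5 dB of GR.
B: 9 dB over, compressed to 6 dB over, so 3 dB of GR.
Difference: 10.5 dB in favour of A.

A, by 10.5 dB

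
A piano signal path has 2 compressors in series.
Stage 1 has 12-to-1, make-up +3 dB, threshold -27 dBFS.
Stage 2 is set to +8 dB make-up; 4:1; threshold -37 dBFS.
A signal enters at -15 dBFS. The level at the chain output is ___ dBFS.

Stage 1: overshoot 12 dB → 12/12 = 1 dB → -26 dBFS; +3 dB make-up → -23 dBFS.
Stage 2: overshoot 14 dB → 14/4 = 3.5 dB → -33.5 dBFS; +8 dB make-up → -25.5 dBFS.

-25.5 dBFS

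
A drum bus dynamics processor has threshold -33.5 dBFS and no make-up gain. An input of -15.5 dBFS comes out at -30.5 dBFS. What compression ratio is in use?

Input overshoot = -15.5 − (-33.5) = 18 dB; output overshoot = -30.5 − (-33.5) = 3 dB.
Ratio = 18 / 3 = 6.

6:1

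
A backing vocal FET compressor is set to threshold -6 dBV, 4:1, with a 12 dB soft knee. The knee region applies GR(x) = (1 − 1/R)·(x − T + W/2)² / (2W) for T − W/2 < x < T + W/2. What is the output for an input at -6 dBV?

-7.125 dBV

x − T + W/2 = -6 − (-6) + 6 = 6.
GR = (1 − 1/4) × 6² / 24 = 0.75 × 36 / 24 = 1.125 dB.
Output = -6 − 1.125 = -7.125 dBV.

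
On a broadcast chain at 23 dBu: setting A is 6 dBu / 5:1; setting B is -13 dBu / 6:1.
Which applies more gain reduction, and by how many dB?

A: 17 dB over, compressed to 3.4 dB over, so 13.6 dB of GR.
B: 36 dB over, compressed to 6 dB over, so 30 dB of GR.
Difference: 16.4 dB in favour of B.

B, by 16.4 dB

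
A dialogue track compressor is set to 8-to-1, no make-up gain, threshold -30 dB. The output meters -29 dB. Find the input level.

-22 dB

The compressed level sits -29 − (-30) = 1 dB over threshold.
Before 8:1 compression the overshoot was 1 × 8 = 8 dB, so input = -30 + 8 = -22 dB.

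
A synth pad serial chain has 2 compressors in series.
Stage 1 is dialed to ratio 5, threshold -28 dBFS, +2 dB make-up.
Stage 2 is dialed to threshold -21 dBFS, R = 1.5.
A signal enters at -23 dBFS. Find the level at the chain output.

-25 dBFS

Stage 1: overshoot 5 dB → 5/5 = 1 dB → -27 dBFS; +2 dB make-up → -25 dBFS.
Stage 2: below threshold (-25 ≤ -21); passes unchanged; output -25 dBFS.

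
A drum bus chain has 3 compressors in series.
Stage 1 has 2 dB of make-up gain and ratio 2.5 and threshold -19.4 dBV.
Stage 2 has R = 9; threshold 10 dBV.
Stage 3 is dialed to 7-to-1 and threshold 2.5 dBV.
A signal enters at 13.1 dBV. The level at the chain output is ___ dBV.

-4.4 dBV

Stage 1: 32.5 dB above -19.4 dBV, reduced 2.5:1 to 13 dB above → -6.4 dBV; +2 dB make-up → -4.4 dBV.
Stage 2: below threshold (-4.4 ≤ 10); passes unchanged; output -4.4 dBV.
Stage 3: below threshold (-4.4 ≤ 2.5); passes unchanged; output -4.4 dBV.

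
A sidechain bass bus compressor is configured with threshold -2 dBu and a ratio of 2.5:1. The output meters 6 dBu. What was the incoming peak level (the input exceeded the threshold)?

18 dBu

The compressed level sits 6 − (-2) = 8 dB over threshold.
Input overshoot = R × output overshoot = 20 dB → input = -2 + 20 = 18 dBu.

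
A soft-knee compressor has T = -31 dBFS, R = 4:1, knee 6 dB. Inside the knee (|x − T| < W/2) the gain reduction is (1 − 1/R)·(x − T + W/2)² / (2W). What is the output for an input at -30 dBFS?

x − T + W/2 = -30 − (-31) + 3 = 4.
GR = (1 − 1/4) × 4² / 12 = 0.75 × 16 / 12 = 1 dB.
Output = -30 − 1 = -31 dBFS.

-31 dBFS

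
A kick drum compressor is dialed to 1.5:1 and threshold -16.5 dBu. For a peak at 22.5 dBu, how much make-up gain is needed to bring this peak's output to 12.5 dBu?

The peak compresses to -16.5 + 39/1.5 = 9.5 dBu.
To reach 12.5 dBu requires 12.5 − 9.5 = 3 dB of make-up.

3 dB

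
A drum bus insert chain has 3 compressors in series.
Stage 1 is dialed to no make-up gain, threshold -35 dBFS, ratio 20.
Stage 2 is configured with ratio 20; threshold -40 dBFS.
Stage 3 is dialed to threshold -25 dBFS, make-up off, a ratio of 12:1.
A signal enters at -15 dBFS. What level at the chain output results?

-39.7 dBFS

Stage 1: overshoot 20 dB → 20/20 = 1 dB → -34 dBFS.
Stage 2: 6 dB above -40 dBFS, reduced 20:1 to 0.3 dB above → -39.7 dBFS.
Stage 3: below threshold (-39.7 ≤ -25); passes unchanged; output -39.7 dBFS.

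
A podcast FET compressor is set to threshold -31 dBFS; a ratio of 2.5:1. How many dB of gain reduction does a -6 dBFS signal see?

15 dB

Overshoot = -6 − (-31) = 25 dB.
At 2.5:1, output sits 25/2.5 = 10 dB above threshold.
So the signal is attenuated by 25 − 10 = 15 dB.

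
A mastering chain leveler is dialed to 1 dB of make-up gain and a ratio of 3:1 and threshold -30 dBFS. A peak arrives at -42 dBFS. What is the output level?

-42 dBFS is 12 dB below the -30 dBFS threshold, so no gain reduction is applied.
Make-up gain adds 1 dB: -42 + 1 = -41 dBFS.

-41 dBFS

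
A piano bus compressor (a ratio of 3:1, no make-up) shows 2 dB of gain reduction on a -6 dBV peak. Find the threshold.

Gain reduction = -6 − (-8) = 2 dB; output overshoot = GR / (R − 1) = 2 / 2 = 1 dB.
Threshold = output − output overshoot = -8 − 1 = -9 dBV.

-9 dBV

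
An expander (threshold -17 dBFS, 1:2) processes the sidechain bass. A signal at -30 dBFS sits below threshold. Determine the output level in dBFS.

Below threshold, a 1:2 expander applies gain = (2−1)×(T − x) of attenuation.
(2−1) × 13 = 13 dB, so output = -30 − 13 = -43 dBFS.

-43 dBFS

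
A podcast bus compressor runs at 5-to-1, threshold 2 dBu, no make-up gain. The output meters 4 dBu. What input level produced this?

12 dBu

Post-compression overshoot = 4 − 2 = 2 dB.
Before 5:1 compression the overshoot was 2 × 5 = 10 dB, so input = 2 + 10 = 12 dBu.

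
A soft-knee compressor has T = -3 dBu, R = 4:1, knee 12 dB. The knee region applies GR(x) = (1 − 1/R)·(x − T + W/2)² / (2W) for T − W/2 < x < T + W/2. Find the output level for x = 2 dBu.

x − T + W/2 = 2 − (-3) + 6 = 11.
GR = (1 − 1/4) × 11² / 24 = 0.75 × 121 / 24 = 3.78125 dB.
Output = 2 − 3.78125 = -1.78125 dBu.

-1.78125 dBu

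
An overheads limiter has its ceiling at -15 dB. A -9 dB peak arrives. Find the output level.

At ∞:1, everything above -15 dB is held at the ceiling.

-15 dB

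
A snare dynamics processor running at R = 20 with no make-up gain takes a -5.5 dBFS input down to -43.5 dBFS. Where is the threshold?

-45.5 dBFS

Gain reduction = -5.5 − (-43.5) = 38 dB; output overshoot = GR / (R − 1) = 38 / 19 = 2 dB.
Threshold = output − output overshoot = -43.5 − 2 = -45.5 dBFS.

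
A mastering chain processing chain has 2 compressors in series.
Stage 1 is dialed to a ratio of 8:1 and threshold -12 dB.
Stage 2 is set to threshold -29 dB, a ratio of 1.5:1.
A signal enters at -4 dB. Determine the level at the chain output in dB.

Stage 1: overshoot 8 dB → 8/8 = 1 dB → -11 dB.
Stage 2: -11 dB is 18 dB over -29 dB; at 1.5:1 that becomes 12 dB over, giving -17 dB.

-17 dB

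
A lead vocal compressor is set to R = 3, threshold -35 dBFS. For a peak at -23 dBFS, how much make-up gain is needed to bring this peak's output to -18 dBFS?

Without make-up, output = threshold + overshoot/3 = -35 + 4 = -31 dBFS.
Gap to target: 13 dB.

13 dB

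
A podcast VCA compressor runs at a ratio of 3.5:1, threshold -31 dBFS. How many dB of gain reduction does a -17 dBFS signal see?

-17 dBFS exceeds the threshold by 14 dB.
A 3.5:1 ratio leaves 4 dB of that excess.
GR = overshoot in − overshoot out = 14 − 4 = 10 dB.

10 dB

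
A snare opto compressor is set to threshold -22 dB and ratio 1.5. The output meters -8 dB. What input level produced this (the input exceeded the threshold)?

The compressed level sits -8 − (-22) = 14 dB over threshold.
Before 1.5:1 compression the overshoot was 14 × 1.5 = 21 dB, so input = -22 + 21 = -1 dB.

-1 dB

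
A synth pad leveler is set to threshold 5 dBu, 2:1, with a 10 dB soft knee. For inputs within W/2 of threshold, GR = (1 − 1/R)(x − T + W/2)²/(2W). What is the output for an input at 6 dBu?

5.1 dBu

x − T + W/2 = 6 − 5 + 5 = 6.
GR = (1 − 1/2) × 6² / 20 = 0.5 × 36 / 20 = 0.9 dB.
Output = 6 − 0.9 = 5.1 dBu.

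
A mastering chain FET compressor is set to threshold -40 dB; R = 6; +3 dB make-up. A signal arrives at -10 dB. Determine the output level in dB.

The input is 30 dB above the -40 dB threshold.
At 6:1 the overshoot is divided by 6, leaving 5 dB above threshold.
So the level is -40 + 5 = -35 dB; make-up adds 3 dB, giving -32 dB.

-32 dB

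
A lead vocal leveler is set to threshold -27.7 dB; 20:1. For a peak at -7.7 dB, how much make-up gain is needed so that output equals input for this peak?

Overshoot 20 dB → 20/20 = 1 dB after compression, so the compressed level is -27.7 + 1 = -26.7 dB.
Make-up = target − compressed = -7.7 − (-26.7) = 19 dB.

19 dB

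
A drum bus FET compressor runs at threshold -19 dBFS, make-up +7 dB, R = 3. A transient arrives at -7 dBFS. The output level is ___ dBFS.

The input is 12 dB above the -19 dBFS threshold.
The 12 dB excess becomes 4 dB after 3:1 reduction.
Output = -19 + 4 = -15 dBFS; make-up adds 7 dB, giving -8 dBFS.

-8 dBFS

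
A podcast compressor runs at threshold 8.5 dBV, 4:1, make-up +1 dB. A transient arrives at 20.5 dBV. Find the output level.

12.5 dBV

Overshoot: 20.5 − 8.5 = 12 dB.
4:1 compression reduces that to 12/4 = 3 dB over.
So the level is 8.5 + 3 = 11.5 dBV; make-up adds 1 dB, giving 12.5 dBV.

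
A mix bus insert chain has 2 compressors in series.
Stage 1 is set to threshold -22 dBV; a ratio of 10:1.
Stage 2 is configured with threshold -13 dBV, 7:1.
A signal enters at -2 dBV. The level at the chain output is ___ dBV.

-20 dBV

Stage 1: overshoot 20 dB → 20/10 = 2 dB → -20 dBV.
Stage 2: -20 dBV is at or below the -13 dBV threshold — no compression; output -20 dBV.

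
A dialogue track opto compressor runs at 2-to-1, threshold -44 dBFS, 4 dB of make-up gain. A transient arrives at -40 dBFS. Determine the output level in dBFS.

-38 dBFS

The input is 4 dB above the -44 dBFS threshold.
At 2:1 the overshoot is divided by 2, leaving 2 dB above threshold.
So the level is -44 + 2 = -42 dBFS; make-up adds 4 dB, giving -38 dBFS.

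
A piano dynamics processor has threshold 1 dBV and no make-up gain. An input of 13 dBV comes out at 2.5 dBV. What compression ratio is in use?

8:1

Input overshoot = 13 − 1 = 12 dB; output overshoot = 2.5 − 1 = 1.5 dB.
Ratio = 12 / 1.5 = 8.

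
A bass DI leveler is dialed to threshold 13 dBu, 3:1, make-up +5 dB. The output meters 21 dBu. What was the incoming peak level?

Remove make-up: 21 − 5 = 16 dBu.
The compressed level sits 16 − 13 = 3 dB over threshold.
Undo the ratio: input overshoot = 3 × 3 = 9 dB, giving input = 22 dBu.

22 dBu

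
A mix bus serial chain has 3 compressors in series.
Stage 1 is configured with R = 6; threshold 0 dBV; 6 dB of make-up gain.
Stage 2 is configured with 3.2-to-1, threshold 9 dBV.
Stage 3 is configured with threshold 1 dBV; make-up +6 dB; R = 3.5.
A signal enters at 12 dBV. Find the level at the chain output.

Stage 1: 12 dB above 0 dBV, reduced 6:1 to 2 dB above → 2 dBV; +6 dB make-up → 8 dBV.
Stage 2: 8 dBV ≤ 9 dBV, so stage 2 doesn't engage; output 8 dBV.
Stage 3: 7 dB above 1 dBV, reduced 3.5:1 to 2 dB above → 3 dBV; +6 dB make-up → 9 dBV.

9 dBV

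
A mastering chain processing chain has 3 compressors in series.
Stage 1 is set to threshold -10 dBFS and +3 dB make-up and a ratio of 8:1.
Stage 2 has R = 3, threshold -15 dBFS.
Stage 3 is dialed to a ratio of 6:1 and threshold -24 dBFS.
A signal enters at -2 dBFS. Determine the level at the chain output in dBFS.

Stage 1: overshoot 8 dB → 8/8 = 1 dB → -9 dBFS; +3 dB make-up → -6 dBFS.
Stage 2: -6 dBFS is 9 dB over -15 dBFS; at 3:1 that becomes 3 dB over, giving -12 dBFS.
Stage 3: 12 dB above -24 dBFS, reduced 6:1 to 2 dB above → -22 dBFS.

-22 dBFS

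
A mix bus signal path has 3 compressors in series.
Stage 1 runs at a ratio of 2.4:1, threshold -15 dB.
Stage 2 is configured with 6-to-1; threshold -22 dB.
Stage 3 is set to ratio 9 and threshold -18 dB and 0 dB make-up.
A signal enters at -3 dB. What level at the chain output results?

-20 dB

Stage 1: overshoot 12 dB → 12/2.4 = 5 dB → -10 dB.
Stage 2: 12 dB above -22 dB, reduced 6:1 to 2 dB above → -20 dB.
Stage 3: below threshold (-20 ≤ -18); passes unchanged; output -20 dB.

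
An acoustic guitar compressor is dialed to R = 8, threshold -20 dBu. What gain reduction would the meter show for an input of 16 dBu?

31.5 dB

16 dBu exceeds the threshold by 36 dB.
After 8:1 compression the overshoot becomes 36/8 = 4.5 dB.
So the signal is attenuated by 36 − 4.5 = 31.5 dB.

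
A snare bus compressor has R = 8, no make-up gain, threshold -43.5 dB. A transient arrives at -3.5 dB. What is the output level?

The input is 40 dB above the -43.5 dB threshold.
The 40 dB excess becomes 5 dB after 8:1 reduction.
That puts the output at -38.5 dB.

-38.5 dB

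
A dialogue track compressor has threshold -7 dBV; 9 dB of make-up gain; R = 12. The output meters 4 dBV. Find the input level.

17 dBV

Stripping the +9 dB make-up gives -5 dBV at the gain stage.
That's 2 dB above the -7 dBV threshold.
Undo the ratio: input overshoot = 2 × 12 = 24 dB, giving input = 17 dBV.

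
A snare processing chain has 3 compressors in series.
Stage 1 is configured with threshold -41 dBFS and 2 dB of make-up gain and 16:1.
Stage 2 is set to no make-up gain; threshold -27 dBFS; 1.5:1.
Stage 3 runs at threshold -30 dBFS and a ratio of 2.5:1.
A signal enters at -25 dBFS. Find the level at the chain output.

Stage 1: overshoot 16 dB → 16/16 = 1 dB → -40 dBFS; +2 dB make-up → -38 dBFS.
Stage 2: below threshold (-38 ≤ -27); passes unchanged; output -38 dBFS.
Stage 3: -38 dBFS ≤ -30 dBFS, so stage 3 doesn't engage; output -38 dBFS.

-38 dBFS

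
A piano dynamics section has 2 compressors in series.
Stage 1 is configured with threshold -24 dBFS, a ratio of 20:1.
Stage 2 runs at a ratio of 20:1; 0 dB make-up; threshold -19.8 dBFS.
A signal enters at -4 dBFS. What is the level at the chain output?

-23 dBFS

Stage 1: -4 dBFS is 20 dB over -24 dBFS; at 20:1 that becomes 1 dB over, giving -23 dBFS.
Stage 2: -23 dBFS ≤ -19.8 dBFS, so stage 2 doesn't engage; output -23 dBFS.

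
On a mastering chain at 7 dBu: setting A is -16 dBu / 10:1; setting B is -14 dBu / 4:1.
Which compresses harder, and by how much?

A: 23 dB over, compressed to 2.3 dB over, so 20.7 dB of GR.
B: 21 dB over, compressed to 5.25 dB over, so 15.75 dB of GR.
A applies 4.95 dB more gain reduction.

A, by 4.95 dB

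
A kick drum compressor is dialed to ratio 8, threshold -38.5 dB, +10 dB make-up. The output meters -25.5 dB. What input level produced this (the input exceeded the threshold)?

-14.5 dB

Stripping the +10 dB make-up gives -35.5 dB at the gain stage.
Post-compression overshoot = -35.5 − (-38.5) = 3 dB.
Before 8:1 compression the overshoot was 3 × 8 = 24 dB, so input = -38.5 + 24 = -14.5 dB.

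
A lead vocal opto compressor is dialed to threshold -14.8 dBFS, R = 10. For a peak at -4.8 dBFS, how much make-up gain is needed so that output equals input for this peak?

Without make-up, output = threshold + overshoot/10 = -14.8 + 1 = -13.8 dBFS.
Gap to target: 9 dB.

9 dB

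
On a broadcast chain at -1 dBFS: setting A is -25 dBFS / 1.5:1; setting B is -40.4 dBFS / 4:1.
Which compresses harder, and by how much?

B, by 21.55 dB

A: 24 dB over, compressed to 16 dB over, so 8 dB of GR.
B: 39.4 dB over, compressed to 9.85 dB over, so 29.55 dB of GR.
Difference: 21.55 dB in favour of B.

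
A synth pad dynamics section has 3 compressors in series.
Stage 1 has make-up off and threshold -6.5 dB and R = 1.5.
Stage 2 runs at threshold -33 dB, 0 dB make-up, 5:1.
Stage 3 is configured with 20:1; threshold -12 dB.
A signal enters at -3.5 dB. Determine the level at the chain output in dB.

Stage 1: -3.5 dB is 3 dB over -6.5 dB; at 1.5:1 that becomes 2 dB over, giving -4.5 dB.
Stage 2: -4.5 dB is 28.5 dB over -33 dB; at 5:1 that becomes 5.7 dB over, giving -27.3 dB.
Stage 3: below threshold (-27.3 ≤ -12); passes unchanged; output -27.3 dB.

-27.3 dB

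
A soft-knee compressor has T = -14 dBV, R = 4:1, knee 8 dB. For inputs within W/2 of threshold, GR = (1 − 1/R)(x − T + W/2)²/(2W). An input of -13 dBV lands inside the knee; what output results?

-14.171875 dBV

x − T + W/2 = -13 − (-14) + 4 = 5.
GR = (1 − 1/4) × 5² / 16 = 0.75 × 25 / 16 = 1.171875 dB.
Output = -13 − 1.171875 = -14.171875 dBV.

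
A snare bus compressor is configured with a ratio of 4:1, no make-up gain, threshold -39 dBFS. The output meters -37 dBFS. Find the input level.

-31 dBFS

Post-compression overshoot = -37 − (-39) = 2 dB.
Undo the ratio: input overshoot = 2 × 4 = 8 dB, giving input = -31 dBFS.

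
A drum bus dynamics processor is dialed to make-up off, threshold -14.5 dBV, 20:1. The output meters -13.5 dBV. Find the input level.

Post-compression overshoot = -13.5 − (-14.5) = 1 dB.
Undo the ratio: input overshoot = 1 × 20 = 20 dB, giving input = 5.5 dBV.

5.5 dBV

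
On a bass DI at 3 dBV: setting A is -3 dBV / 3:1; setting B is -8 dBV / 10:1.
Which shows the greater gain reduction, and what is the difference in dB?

B, by 5.9 dB

A: 6 dB over, compressed to 2 dB over, so 4 dB of GR.
B: 11 dB over, compressed to 1.1 dB over, so 9.9 dB of GR.
B applies 5.9 dB more gain reduction.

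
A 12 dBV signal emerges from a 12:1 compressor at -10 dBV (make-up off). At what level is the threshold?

-12 dBV

Let T be the threshold. Output overshoot = (input overshoot)/R, so -10 − T = (12 − T)/12.
12·(-10 − T) = 12 − T → 11·T = -120 − 12 = -132.
T = -132/11 = -12 dBV.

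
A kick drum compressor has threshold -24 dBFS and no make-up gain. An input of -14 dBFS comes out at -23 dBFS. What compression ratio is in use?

Input overshoot = -14 − (-24) = 10 dB; output overshoot = -23 − (-24) = 1 dB.
Ratio = 10 / 1 = 10.

10:1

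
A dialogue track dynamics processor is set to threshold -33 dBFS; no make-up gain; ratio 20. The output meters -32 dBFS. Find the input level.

Post-compression overshoot = -32 − (-33) = 1 dB.
Before 20:1 compression the overshoot was 1 × 20 = 20 dB, so input = -33 + 20 = -13 dBFS.

-13 dBFS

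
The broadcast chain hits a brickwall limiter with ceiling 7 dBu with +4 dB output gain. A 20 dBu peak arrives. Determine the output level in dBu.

A brickwall limiter is an ∞:1 compressor: any input above the ceiling is clamped to 7 dBu.
Output gain then adds 4 dB: 7 + 4 = 11 dBu.

11 dBu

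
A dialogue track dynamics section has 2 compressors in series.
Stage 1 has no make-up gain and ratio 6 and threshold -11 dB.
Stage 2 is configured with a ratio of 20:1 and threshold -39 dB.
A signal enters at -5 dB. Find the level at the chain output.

Stage 1: 6 dB above -11 dB, reduced 6:1 to 1 dB above → -10 dB.
Stage 2: 29 dB above -39 dB, reduced 20:1 to 1.45 dB above → -37.55 dB.

-37.55 dB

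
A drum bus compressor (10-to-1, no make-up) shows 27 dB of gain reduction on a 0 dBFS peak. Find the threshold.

-30 dBFS

Let T be the threshold. Output overshoot = (input overshoot)/R, so -27 − T = (0 − T)/10.
10·(-27 − T) = 0 − T → 9·T = -270 − 0 = -270.
T = -270/9 = -30 dBFS.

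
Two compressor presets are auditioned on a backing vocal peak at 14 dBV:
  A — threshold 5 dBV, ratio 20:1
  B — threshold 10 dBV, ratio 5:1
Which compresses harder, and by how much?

A: overshoot 9 dB → output overshoot 0.45 dB → GR 8.55 dB.
B: overshoot 4 dB → output overshoot 0.8 dB → GR 3.2 dB.
A applies 5.35 dB more gain reduction.

A, by 5.35 dB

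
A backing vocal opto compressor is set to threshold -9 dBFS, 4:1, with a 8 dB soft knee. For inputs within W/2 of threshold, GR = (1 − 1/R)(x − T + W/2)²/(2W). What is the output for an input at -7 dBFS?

x − T + W/2 = -7 − (-9) + 4 = 6.
GR = (1 − 1/4) × 6² / 16 = 0.75 × 36 / 16 = 1.6875 dB.
Output = -7 − 1.6875 = -8.6875 dBFS.

-8.6875 dBFS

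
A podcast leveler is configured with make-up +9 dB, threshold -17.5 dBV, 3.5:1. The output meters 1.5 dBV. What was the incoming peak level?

Stripping the +9 dB make-up gives -7.5 dBV at the gain stage.
That's 10 dB above the -17.5 dBV threshold.
Undo the ratio: input overshoot = 10 × 3.5 = 35 dB, giving input = 17.5 dBV.

17.5 dBV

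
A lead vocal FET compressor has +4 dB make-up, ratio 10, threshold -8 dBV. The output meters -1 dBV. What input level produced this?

22 dBV

Stripping the +4 dB make-up gives -5 dBV at the gain stage.
That's 3 dB above the -8 dBV threshold.
Before 10:1 compression the overshoot was 3 × 10 = 30 dB, so input = -8 + 30 = 22 dBV.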